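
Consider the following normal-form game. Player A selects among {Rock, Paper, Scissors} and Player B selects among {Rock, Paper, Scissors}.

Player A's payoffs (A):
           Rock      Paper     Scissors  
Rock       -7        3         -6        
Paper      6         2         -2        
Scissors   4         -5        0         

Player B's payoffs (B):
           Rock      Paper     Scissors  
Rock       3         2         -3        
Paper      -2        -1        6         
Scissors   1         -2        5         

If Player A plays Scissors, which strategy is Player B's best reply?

With Player A fixed at Scissors, Player B's payoffs are: Rock → 1, Paper → -2, Scissors → 5.
The maximum is 5, achieved by Scissors.

Scissors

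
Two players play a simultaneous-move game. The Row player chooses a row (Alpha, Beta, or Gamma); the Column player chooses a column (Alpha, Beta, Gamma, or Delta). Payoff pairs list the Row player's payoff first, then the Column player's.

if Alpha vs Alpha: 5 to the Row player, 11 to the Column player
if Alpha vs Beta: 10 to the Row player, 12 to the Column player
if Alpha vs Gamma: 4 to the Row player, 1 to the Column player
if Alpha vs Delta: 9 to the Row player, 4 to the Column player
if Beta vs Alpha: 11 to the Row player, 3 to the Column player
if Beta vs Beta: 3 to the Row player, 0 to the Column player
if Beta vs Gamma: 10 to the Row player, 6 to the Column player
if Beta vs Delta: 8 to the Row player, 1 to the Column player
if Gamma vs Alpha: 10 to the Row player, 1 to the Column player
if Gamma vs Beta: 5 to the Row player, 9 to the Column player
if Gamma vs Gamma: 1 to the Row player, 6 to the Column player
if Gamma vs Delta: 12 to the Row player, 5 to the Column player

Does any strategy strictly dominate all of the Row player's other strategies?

Check whether one of the Row player's strategies beats all alternatives regardless of what the opponent does.
Alpha is not dominant: against Alpha, Beta gives 11 > 5.
Beta is not dominant: against Beta, Alpha gives 10 > 3.
Gamma is not dominant: against Alpha, Beta gives 11 > 10.
No single strategy is best against every opponent action.

No strictly dominant strategy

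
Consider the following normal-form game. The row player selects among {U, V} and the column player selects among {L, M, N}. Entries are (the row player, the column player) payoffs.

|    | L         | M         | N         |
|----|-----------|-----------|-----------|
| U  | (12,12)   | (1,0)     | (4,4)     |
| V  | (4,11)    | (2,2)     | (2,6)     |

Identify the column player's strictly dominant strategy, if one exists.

L

Check whether one of the column player's strategies beats all alternatives regardless of what the opponent does.
L strictly dominates: vs U: 12 > each of {0, 4}; vs V: 11 > each of {2, 6}.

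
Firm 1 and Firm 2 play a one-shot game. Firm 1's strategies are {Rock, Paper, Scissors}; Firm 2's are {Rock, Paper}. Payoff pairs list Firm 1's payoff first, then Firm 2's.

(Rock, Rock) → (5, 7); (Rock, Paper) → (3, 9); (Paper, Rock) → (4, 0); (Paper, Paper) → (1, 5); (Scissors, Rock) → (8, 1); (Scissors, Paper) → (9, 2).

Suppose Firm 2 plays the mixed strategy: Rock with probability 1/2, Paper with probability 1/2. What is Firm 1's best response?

Scissors

Compute Firm 1's expected payoff from each pure strategy against the given mix.
Rock: (1/2)·5 + (1/2)·3 = 4
Paper: (1/2)·4 + (1/2)·1 = 5/2
Scissors: (1/2)·8 + (1/2)·9 = 17/2
Highest expected payoff is 17/2, from Scissors.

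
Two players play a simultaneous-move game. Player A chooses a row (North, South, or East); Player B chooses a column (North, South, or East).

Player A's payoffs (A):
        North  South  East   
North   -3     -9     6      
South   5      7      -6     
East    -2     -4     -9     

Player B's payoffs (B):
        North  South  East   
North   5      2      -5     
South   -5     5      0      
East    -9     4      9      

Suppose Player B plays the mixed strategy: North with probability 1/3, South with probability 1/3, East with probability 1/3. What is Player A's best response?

Player A's best reply maximizes expected payoff against the mix.
North: (1/3)·(-3) + (1/3)·(-9) + (1/3)·6 = -2
South: (1/3)·5 + (1/3)·7 + (1/3)·(-6) = 2
East: (1/3)·(-2) + (1/3)·(-4) + (1/3)·(-9) = -5
Highest expected payoff is 2, from South.

South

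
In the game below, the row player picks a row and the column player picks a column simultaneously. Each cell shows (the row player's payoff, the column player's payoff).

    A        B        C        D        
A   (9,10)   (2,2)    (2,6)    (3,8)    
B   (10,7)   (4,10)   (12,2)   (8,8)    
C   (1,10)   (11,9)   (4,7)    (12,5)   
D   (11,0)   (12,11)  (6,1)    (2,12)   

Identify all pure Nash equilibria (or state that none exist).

No pure-strategy Nash equilibrium

Find each player's best response to every opponent strategy; NE are the intersections.
The row player's best responses — vs A: D (payoff 11); vs B: D (payoff 12); vs C: B (payoff 12); vs D: C (payoff 12).
The column player's best responses — vs A: A (payoff 10); vs B: B (payoff 10); vs C: A (payoff 10); vs D: D (payoff 12).
No cell has both players best-responding. For instance, the row player's best reply to C is B, but against B the column player prefers B over C.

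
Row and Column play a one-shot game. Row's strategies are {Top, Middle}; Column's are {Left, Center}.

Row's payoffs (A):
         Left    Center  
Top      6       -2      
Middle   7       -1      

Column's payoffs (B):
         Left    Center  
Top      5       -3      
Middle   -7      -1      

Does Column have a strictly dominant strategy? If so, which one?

None

A strategy is strictly dominant if it gives Column a strictly higher payoff than every other strategy, against every choice by the opponent.
Left is not dominant: against Middle, Center gives -1 > -7.
Center is not dominant: against Top, Left gives 5 > -3.
No single strategy is best against every opponent action.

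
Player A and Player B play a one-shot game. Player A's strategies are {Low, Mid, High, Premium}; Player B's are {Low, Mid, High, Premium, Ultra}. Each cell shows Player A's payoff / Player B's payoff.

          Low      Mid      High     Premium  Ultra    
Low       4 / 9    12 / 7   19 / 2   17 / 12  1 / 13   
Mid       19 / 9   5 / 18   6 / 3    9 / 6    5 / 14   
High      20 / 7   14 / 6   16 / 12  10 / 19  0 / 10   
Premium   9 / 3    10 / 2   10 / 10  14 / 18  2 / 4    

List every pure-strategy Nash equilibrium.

Check mutual best responses: a cell is a NE iff neither player can gain by unilaterally deviating.
Player A's best responses — vs Low: High (payoff 20); vs Mid: High (payoff 14); vs High: Low (payoff 19); vs Premium: Low (payoff 17); vs Ultra: Mid (payoff 5).
Player B's best responses — vs Low: Ultra (payoff 13); vs Mid: Mid (payoff 18); vs High: Premium (payoff 19); vs Premium: Premium (payoff 18).
No cell has both players best-responding. For instance, Player A's best reply to High is Low, but against Low Player B prefers Ultra over High.

There is no pure-strategy Nash equilibrium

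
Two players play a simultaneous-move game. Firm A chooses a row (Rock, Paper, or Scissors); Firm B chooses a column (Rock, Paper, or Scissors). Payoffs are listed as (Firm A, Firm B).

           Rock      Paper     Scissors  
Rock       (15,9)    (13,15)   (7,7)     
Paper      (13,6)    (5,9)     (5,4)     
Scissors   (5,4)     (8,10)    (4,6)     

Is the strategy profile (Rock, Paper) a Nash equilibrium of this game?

Holding Firm B at Paper: Firm A gets 13 from Rock, versus 5 from Paper, 8 from Scissors. No profitable deviation for Firm A.
Holding Firm A at Rock: Firm B gets 15 from Paper, versus 9 from Rock, 7 from Scissors. No profitable deviation for Firm B either.

Yes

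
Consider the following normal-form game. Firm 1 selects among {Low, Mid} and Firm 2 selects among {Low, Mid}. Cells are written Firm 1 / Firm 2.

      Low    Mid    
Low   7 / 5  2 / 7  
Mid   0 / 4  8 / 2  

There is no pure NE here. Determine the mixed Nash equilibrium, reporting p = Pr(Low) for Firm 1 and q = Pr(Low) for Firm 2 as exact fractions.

Each player's mixing probability is pinned down by making the *other* player indifferent.
Firm 2 indifferent between Low and Mid: p·5 + (1−p)·4 = p·7 + (1−p)·2 ⟹ 4 + 1p = 2 + 5p ⟹ p = 1/2.
Firm 1 indifferent between Low and Mid: q·7 + (1−q)·2 = q·0 + (1−q)·8 ⟹ 2 + 5q = 8 + (-8)q ⟹ q = 6/13.

p = 1/2, q = 6/13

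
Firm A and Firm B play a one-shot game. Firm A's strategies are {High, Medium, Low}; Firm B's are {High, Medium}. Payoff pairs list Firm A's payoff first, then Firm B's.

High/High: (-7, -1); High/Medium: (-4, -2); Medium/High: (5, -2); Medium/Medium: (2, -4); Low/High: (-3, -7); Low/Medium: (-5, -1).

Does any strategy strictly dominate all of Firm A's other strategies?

Check whether one of Firm A's strategies beats all alternatives regardless of what the opponent does.
Medium strictly dominates: vs High: 5 > each of {-7, -3}; vs Medium: 2 > each of {-4, -5}.

Medium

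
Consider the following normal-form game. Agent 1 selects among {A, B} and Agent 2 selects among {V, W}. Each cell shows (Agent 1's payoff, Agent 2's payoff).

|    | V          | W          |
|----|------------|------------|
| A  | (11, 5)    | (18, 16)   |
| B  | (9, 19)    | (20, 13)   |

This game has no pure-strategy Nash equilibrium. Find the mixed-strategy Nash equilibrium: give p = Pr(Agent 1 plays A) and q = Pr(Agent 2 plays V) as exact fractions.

p = 6/17, q = 1/2

Each player's mixing probability is pinned down by making the *other* player indifferent.
Agent 2 indifferent between V and W: p·5 + (1−p)·19 = p·16 + (1−p)·13 ⟹ 19 + (-14)p = 13 + 3p ⟹ p = 6/17.
Agent 1 indifferent between A and B: q·11 + (1−q)·18 = q·9 + (1−q)·20 ⟹ 18 + (-7)q = 20 + (-11)q ⟹ q = 1/2.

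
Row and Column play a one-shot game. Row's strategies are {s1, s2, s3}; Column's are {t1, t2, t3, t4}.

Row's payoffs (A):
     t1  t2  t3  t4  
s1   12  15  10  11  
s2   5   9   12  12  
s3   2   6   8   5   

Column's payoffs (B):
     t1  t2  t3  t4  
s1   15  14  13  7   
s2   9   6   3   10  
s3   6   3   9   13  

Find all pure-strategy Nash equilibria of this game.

(s1, t1) and (s2, t4)

Check mutual best responses: a cell is a NE iff neither player can gain by unilaterally deviating.
Row's best responses — vs t1: s1 (payoff 12); vs t2: s1 (payoff 15); vs t3: s2 (payoff 12); vs t4: s2 (payoff 12).
Column's best responses — vs s1: t1 (payoff 15); vs s2: t4 (payoff 10); vs s3: t4 (payoff 13).
Mutual best responses occur at (s1, t1) and (s2, t4); at each, neither player gains by switching.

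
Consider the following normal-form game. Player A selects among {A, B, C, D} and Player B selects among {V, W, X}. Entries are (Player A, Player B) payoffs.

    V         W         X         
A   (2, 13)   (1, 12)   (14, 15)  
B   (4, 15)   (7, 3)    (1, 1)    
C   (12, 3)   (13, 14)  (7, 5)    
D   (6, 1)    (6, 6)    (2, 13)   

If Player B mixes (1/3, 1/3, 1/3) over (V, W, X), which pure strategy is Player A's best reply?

Compute Player A's expected payoff from each pure strategy against the given mix.
A: (1/3)·2 + (1/3)·1 + (1/3)·14 = 17/3
B: (1/3)·4 + (1/3)·7 + (1/3)·1 = 4
C: (1/3)·12 + (1/3)·13 + (1/3)·7 = 32/3
D: (1/3)·6 + (1/3)·6 + (1/3)·2 = 14/3
Highest expected payoff is 32/3, from C.

C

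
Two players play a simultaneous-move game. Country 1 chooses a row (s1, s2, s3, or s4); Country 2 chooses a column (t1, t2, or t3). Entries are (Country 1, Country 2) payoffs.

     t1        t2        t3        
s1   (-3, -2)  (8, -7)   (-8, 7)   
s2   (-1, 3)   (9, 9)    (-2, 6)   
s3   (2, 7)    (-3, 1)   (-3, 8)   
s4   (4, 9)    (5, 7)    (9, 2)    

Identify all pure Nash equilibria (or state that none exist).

A profile is a Nash equilibrium when each player is best-responding to the other.
Country 1's best responses — vs t1: s4 (payoff 4); vs t2: s2 (payoff 9); vs t3: s4 (payoff 9).
Country 2's best responses — vs s1: t3 (payoff 7); vs s2: t2 (payoff 9); vs s3: t3 (payoff 8); vs s4: t1 (payoff 9).
Mutual best responses occur at (s2, t2) and (s4, t1); at each, neither player gains by switching.

(s2, t2) and (s4, t1)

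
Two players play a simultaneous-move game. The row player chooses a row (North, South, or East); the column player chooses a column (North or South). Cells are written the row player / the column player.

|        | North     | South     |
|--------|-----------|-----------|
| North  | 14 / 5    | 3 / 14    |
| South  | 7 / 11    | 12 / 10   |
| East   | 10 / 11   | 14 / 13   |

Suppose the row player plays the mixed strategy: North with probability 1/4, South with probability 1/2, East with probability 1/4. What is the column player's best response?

South

The column player's best reply maximizes expected payoff against the mix.
North: (1/4)·5 + (1/2)·11 + (1/4)·11 = 19/2
South: (1/4)·14 + (1/2)·10 + (1/4)·13 = 47/4
Highest expected payoff is 47/4, from South.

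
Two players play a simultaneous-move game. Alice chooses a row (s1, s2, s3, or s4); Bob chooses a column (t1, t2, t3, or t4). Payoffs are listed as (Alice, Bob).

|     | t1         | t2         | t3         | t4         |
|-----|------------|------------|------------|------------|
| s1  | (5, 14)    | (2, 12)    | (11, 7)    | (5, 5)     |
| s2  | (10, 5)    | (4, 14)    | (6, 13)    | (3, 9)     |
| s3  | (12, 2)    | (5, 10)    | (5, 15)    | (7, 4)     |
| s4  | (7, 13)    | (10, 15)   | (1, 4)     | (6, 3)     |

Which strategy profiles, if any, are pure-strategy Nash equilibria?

Find each player's best response to every opponent strategy; NE are the intersections.
Alice's best responses — vs t1: s3 (payoff 12); vs t2: s4 (payoff 10); vs t3: s1 (payoff 11); vs t4: s3 (payoff 7).
Bob's best responses — vs s1: t1 (payoff 14); vs s2: t2 (payoff 14); vs s3: t3 (payoff 15); vs s4: t2 (payoff 15).
The only mutual best response is (s4, t2); neither player gains by switching there.

(s4, t2)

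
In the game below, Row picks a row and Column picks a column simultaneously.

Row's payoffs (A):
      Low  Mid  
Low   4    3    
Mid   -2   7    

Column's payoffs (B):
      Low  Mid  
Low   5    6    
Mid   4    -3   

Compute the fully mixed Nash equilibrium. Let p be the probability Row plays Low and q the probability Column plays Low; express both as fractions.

p = 7/8, q = 2/5

Each player's mixing probability is pinned down by making the *other* player indifferent.
Column indifferent between Low and Mid: p·5 + (1−p)·4 = p·6 + (1−p)·(-3) ⟹ 4 + 1p = (-3) + 9p ⟹ p = 7/8.
Row indifferent between Low and Mid: q·4 + (1−q)·3 = q·(-2) + (1−q)·7 ⟹ 3 + 1q = 7 + (-9)q ⟹ q = 2/5.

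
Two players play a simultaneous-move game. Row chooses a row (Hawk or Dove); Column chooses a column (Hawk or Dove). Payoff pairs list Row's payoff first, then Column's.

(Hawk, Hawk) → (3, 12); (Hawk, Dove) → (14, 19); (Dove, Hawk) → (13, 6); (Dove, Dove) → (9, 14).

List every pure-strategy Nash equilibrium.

A profile is a Nash equilibrium when each player is best-responding to the other.
Row's best responses — vs Hawk: Dove (payoff 13); vs Dove: Hawk (payoff 14).
Column's best responses — vs Hawk: Dove (payoff 19); vs Dove: Dove (payoff 14).
The only mutual best response is (Hawk, Dove); neither player gains by switching there.

(Hawk, Dove)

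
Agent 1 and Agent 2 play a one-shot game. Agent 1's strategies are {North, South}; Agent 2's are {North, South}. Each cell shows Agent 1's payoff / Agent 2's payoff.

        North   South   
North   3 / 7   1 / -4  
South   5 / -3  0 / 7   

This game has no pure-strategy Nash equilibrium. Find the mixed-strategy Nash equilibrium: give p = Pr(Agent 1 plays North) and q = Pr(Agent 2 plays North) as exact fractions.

p = 10/21, q = 1/3

In a mixed NE each player is indifferent between their pure strategies, so the opponent's mix sets the indifference.
Agent 2 indifferent between North and South: p·7 + (1−p)·(-3) = p·(-4) + (1−p)·7 ⟹ (-3) + 10p = 7 + (-11)p ⟹ p = 10/21.
Agent 1 indifferent between North and South: q·3 + (1−q)·1 = q·5 + (1−q)·0 ⟹ 1 + 2q = 0 + 5q ⟹ q = 1/3.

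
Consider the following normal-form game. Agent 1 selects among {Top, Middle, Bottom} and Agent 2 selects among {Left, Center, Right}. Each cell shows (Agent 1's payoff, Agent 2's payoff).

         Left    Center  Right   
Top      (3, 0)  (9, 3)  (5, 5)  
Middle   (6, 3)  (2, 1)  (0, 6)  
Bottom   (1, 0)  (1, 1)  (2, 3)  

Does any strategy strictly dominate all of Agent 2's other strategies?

A strategy is strictly dominant if it gives Agent 2 a strictly higher payoff than every other strategy, against every choice by the opponent.
Right strictly dominates: vs Top: 5 > each of {0, 3}; vs Middle: 6 > each of {3, 1}; vs Bottom: 3 > each of {0, 1}.

Right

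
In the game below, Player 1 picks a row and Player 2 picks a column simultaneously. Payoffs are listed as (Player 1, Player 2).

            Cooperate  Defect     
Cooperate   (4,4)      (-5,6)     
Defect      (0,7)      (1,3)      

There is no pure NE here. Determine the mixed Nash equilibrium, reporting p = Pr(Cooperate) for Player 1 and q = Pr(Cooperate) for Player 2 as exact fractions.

p = 2/3, q = 3/5

In a mixed NE each player is indifferent between their pure strategies, so the opponent's mix sets the indifference.
Player 2 indifferent between Cooperate and Defect: p·4 + (1−p)·7 = p·6 + (1−p)·3 ⟹ 7 + (-3)p = 3 + 3p ⟹ p = 2/3.
Player 1 indifferent between Cooperate and Defect: q·4 + (1−q)·(-5) = q·0 + (1−q)·1 ⟹ (-5) + 9q = 1 + (-1)q ⟹ q = 3/5.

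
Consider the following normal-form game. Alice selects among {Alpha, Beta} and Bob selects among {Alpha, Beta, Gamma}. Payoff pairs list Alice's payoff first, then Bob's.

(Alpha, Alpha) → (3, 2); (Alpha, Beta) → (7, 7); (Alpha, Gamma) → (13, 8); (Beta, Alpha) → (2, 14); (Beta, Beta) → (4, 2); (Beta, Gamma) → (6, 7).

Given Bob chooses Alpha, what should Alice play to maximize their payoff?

With Bob fixed at Alpha, Alice's payoffs are: Alpha → 3, Beta → 2.
The maximum is 3, achieved by Alpha.

Alpha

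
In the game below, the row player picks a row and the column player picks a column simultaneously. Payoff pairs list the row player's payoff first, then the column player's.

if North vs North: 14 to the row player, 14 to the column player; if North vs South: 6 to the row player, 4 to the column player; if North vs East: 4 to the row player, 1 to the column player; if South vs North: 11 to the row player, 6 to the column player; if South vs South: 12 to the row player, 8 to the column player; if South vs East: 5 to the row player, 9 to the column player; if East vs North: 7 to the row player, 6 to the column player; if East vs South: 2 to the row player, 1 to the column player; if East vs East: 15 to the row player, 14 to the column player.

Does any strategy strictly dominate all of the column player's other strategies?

Check whether one of the column player's strategies beats all alternatives regardless of what the opponent does.
North is not dominant: against South, South gives 8 > 6.
South is not dominant: against North, North gives 14 > 4.
East is not dominant: against North, North gives 14 > 1.
No single strategy is best against every opponent action.

No strictly dominant strategy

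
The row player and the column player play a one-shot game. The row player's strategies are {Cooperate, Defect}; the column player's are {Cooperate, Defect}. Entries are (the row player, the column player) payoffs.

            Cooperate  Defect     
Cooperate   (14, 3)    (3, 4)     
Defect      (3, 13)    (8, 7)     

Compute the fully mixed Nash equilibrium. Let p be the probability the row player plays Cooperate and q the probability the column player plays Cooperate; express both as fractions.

p = 6/7, q = 5/16

In a mixed NE each player is indifferent between their pure strategies, so the opponent's mix sets the indifference.
The column player indifferent between Cooperate and Defect: p·3 + (1−p)·13 = p·4 + (1−p)·7 ⟹ 13 + (-10)p = 7 + (-3)p ⟹ p = 6/7.
The row player indifferent between Cooperate and Defect: q·14 + (1−q)·3 = q·3 + (1−q)·8 ⟹ 3 + 11q = 8 + (-5)q ⟹ q = 5/16.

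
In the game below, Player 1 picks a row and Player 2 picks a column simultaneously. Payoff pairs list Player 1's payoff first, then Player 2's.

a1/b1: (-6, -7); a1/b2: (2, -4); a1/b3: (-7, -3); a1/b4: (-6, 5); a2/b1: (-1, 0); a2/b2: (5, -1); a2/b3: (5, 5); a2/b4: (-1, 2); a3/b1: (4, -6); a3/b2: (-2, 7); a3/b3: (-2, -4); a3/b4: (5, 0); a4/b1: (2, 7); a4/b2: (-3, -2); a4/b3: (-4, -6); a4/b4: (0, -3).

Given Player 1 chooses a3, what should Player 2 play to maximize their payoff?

b2

With Player 1 fixed at a3, Player 2's payoffs are: b1 → -6, b2 → 7, b3 → -4, b4 → 0.
The maximum is 7, achieved by b2.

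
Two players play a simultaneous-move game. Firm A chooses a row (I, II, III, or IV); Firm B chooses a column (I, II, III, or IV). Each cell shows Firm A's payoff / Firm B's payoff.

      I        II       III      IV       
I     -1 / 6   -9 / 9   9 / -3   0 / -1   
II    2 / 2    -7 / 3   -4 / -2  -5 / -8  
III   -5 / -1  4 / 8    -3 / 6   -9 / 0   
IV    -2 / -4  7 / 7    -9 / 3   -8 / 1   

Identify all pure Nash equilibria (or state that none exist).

(IV, II)

Find each player's best response to every opponent strategy; NE are the intersections.
Firm A's best responses — vs I: II (payoff 2); vs II: IV (payoff 7); vs III: I (payoff 9); vs IV: I (payoff 0).
Firm B's best responses — vs I: II (payoff 9); vs II: II (payoff 3); vs III: II (payoff 8); vs IV: II (payoff 7).
The only mutual best response is (IV, II); neither player gains by switching there.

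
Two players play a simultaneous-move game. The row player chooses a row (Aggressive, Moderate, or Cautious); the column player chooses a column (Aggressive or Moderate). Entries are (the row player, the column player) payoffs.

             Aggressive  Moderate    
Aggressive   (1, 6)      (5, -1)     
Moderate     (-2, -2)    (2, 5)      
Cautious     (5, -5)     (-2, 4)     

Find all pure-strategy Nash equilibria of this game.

None

Find each player's best response to every opponent strategy; NE are the intersections.
The row player's best responses — vs Aggressive: Cautious (payoff 5); vs Moderate: Aggressive (payoff 5).
The column player's best responses — vs Aggressive: Aggressive (payoff 6); vs Moderate: Moderate (payoff 5); vs Cautious: Moderate (payoff 4).
No cell has both players best-responding. For instance, the row player's best reply to Aggressive is Cautious, but against Cautious the column player prefers Moderate over Aggressive.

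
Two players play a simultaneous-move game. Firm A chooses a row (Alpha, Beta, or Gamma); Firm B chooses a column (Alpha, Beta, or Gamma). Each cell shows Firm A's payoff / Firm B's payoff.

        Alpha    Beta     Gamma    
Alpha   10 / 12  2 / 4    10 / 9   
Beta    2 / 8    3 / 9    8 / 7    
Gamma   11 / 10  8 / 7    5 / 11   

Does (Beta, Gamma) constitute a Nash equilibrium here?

Holding Firm B at Gamma: Firm A gets 8 from Beta but could get 10 by switching to Alpha. Firm A has a profitable deviation.

No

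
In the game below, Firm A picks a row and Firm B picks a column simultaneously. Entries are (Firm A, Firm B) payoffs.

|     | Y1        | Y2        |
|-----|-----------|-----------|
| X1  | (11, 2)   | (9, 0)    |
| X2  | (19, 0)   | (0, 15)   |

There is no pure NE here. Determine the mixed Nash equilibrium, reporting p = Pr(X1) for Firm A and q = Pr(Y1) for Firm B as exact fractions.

Each player's mixing probability is pinned down by making the *other* player indifferent.
Firm B indifferent between Y1 and Y2: p·2 + (1−p)·0 = p·0 + (1−p)·15 ⟹ 0 + 2p = 15 + (-15)p ⟹ p = 15/17.
Firm A indifferent between X1 and X2: q·11 + (1−q)·9 = q·19 + (1−q)·0 ⟹ 9 + 2q = 0 + 19q ⟹ q = 9/17.

p = 15/17, q = 9/17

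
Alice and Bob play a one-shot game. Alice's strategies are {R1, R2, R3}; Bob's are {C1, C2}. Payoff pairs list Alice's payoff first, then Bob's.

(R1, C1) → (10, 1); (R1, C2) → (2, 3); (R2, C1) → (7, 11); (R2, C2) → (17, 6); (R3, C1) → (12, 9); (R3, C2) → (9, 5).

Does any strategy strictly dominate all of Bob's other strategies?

None

Check whether one of Bob's strategies beats all alternatives regardless of what the opponent does.
C1 is not dominant: against R1, C2 gives 3 > 1.
C2 is not dominant: against R2, C1 gives 11 > 6.
No single strategy is best against every opponent action.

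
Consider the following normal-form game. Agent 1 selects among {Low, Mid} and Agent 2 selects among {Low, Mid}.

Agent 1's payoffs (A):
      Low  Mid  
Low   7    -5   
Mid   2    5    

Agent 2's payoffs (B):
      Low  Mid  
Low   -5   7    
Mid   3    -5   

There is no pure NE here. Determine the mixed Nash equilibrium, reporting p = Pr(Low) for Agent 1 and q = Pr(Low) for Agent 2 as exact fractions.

Each player's mixing probability is pinned down by making the *other* player indifferent.
Agent 2 indifferent between Low and Mid: p·(-5) + (1−p)·3 = p·7 + (1−p)·(-5) ⟹ 3 + (-8)p = (-5) + 12p ⟹ p = 2/5.
Agent 1 indifferent between Low and Mid: q·7 + (1−q)·(-5) = q·2 + (1−q)·5 ⟹ (-5) + 12q = 5 + (-3)q ⟹ q = 2/3.

p = 2/5, q = 2/3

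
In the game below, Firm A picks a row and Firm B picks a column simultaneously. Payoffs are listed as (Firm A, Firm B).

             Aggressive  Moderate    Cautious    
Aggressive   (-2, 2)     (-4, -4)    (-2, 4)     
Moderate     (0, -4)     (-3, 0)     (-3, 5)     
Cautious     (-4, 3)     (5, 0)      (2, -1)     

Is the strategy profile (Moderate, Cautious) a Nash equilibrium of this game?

No

Holding Firm B at Cautious: Firm A gets -3 from Moderate but could get 2 by switching to Cautious. Firm A has a profitable deviation.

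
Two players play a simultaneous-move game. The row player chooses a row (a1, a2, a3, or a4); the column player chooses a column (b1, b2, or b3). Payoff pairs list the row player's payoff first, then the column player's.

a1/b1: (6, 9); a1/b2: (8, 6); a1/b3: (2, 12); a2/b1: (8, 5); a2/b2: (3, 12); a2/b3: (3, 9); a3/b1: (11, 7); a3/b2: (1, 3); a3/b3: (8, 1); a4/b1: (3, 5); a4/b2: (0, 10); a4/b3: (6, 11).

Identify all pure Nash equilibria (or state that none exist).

Check mutual best responses: a cell is a NE iff neither player can gain by unilaterally deviating.
The row player's best responses — vs b1: a3 (payoff 11); vs b2: a1 (payoff 8); vs b3: a3 (payoff 8).
The column player's best responses — vs a1: b3 (payoff 12); vs a2: b2 (payoff 12); vs a3: b1 (payoff 7); vs a4: b3 (payoff 11).
The only mutual best response is (a3, b1); neither player gains by switching there.

(a3, b1)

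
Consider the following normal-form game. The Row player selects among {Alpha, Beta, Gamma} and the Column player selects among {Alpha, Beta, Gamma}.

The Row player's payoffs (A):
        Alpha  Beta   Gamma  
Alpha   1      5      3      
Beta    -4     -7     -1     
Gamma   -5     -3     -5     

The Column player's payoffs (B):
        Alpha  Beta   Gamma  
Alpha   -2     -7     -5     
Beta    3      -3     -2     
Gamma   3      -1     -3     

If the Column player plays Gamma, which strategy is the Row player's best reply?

With the Column player fixed at Gamma, the Row player's payoffs are: Alpha → 3, Beta → -1, Gamma → -5.
The maximum is 3, achieved by Alpha.

Alpha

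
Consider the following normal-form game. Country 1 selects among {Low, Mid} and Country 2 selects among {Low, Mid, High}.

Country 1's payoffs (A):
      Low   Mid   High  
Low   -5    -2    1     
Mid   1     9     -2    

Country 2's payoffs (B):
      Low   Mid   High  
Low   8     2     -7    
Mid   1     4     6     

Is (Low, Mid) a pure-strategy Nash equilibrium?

No

Holding Country 2 at Mid: Country 1 gets -2 from Low but could get 9 by switching to Mid. Country 1 has a profitable deviation.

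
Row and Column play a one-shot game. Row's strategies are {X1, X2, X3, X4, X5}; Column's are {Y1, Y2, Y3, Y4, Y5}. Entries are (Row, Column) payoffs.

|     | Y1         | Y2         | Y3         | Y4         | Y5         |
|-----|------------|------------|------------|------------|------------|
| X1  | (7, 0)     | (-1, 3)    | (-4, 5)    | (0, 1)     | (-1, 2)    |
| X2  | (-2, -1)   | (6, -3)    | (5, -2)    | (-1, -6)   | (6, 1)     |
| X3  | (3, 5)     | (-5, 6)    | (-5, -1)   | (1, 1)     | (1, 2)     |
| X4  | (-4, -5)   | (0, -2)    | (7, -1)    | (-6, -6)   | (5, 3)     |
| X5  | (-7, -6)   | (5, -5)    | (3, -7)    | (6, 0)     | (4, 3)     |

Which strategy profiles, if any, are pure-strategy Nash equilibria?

(X2, Y5)

Find each player's best response to every opponent strategy; NE are the intersections.
Row's best responses — vs Y1: X1 (payoff 7); vs Y2: X2 (payoff 6); vs Y3: X4 (payoff 7); vs Y4: X5 (payoff 6); vs Y5: X2 (payoff 6).
Column's best responses — vs X1: Y3 (payoff 5); vs X2: Y5 (payoff 1); vs X3: Y2 (payoff 6); vs X4: Y5 (payoff 3); vs X5: Y5 (payoff 3).
The only mutual best response is (X2, Y5); neither player gains by switching there.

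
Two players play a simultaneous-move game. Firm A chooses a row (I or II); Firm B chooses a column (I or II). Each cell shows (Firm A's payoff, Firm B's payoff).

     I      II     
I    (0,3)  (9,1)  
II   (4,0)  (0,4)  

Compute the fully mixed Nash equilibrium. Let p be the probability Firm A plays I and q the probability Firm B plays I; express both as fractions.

p = 2/3, q = 9/13

In a mixed NE each player is indifferent between their pure strategies, so the opponent's mix sets the indifference.
Firm B indifferent between I and II: p·3 + (1−p)·0 = p·1 + (1−p)·4 ⟹ 0 + 3p = 4 + (-3)p ⟹ p = 2/3.
Firm A indifferent between I and II: q·0 + (1−q)·9 = q·4 + (1−q)·0 ⟹ 9 + (-9)q = 0 + 4q ⟹ q = 9/13.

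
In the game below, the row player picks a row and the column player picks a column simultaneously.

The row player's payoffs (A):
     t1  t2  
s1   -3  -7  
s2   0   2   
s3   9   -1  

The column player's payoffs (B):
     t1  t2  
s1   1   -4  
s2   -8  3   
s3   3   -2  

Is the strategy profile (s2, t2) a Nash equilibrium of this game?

Holding the column player at t2: the row player gets 2 from s2, versus -7 from s1, -1 from s3. No profitable deviation for the row player.
Holding the row player at s2: the column player gets 3 from t2, versus -8 from t1. No profitable deviation for the column player either.

Yes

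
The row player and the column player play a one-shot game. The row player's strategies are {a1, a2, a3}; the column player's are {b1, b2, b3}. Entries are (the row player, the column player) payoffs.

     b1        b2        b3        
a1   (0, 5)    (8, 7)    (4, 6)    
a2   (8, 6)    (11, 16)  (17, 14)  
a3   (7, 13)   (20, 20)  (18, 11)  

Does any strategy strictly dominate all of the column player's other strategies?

A strategy is strictly dominant if it gives the column player a strictly higher payoff than every other strategy, against every choice by the opponent.
b2 strictly dominates: vs a1: 7 > each of {5, 6}; vs a2: 16 > each of {6, 14}; vs a3: 20 > each of {13, 11}.

b2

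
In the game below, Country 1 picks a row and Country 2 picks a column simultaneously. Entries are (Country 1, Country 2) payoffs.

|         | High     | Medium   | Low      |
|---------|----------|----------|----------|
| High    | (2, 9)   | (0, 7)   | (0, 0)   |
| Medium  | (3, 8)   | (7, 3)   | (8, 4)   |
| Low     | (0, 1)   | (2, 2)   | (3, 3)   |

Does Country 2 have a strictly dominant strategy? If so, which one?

A strategy is strictly dominant if it gives Country 2 a strictly higher payoff than every other strategy, against every choice by the opponent.
High is not dominant: against Low, Medium gives 2 > 1.
Medium is not dominant: against High, High gives 9 > 7.
Low is not dominant: against High, High gives 9 > 0.
No single strategy is best against every opponent action.

No strictly dominant strategy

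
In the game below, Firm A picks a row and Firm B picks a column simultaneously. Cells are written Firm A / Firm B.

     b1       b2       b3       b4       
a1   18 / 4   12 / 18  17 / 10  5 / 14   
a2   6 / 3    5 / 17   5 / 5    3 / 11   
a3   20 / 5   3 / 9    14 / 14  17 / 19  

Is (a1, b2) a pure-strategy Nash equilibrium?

Yes

Holding Firm B at b2: Firm A gets 12 from a1, versus 5 from a2, 3 from a3. No profitable deviation for Firm A.
Holding Firm A at a1: Firm B gets 18 from b2, versus 4 from b1, 10 from b3, 14 from b4. No profitable deviation for Firm B either.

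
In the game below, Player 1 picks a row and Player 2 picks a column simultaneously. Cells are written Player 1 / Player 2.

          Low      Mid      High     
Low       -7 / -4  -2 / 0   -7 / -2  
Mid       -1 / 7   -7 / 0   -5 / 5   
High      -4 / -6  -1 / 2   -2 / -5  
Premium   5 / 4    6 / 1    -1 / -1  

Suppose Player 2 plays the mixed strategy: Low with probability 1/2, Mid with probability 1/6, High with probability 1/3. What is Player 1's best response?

Compute Player 1's expected payoff from each pure strategy against the given mix.
Low: (1/2)·(-7) + (1/6)·(-2) + (1/3)·(-7) = -37/6
Mid: (1/2)·(-1) + (1/6)·(-7) + (1/3)·(-5) = -10/3
High: (1/2)·(-4) + (1/6)·(-1) + (1/3)·(-2) = -17/6
Premium: (1/2)·5 + (1/6)·6 + (1/3)·(-1) = 19/6
Highest expected payoff is 19/6, from Premium.

Premium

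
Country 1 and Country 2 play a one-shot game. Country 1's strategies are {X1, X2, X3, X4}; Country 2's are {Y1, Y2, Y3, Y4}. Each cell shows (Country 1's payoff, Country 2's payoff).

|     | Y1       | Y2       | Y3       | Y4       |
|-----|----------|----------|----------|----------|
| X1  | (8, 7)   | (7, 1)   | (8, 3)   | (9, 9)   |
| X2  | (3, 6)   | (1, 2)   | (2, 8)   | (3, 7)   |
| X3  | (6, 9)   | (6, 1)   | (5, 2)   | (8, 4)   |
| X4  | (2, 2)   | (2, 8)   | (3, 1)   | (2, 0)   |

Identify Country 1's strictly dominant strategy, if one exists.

X1

Check whether one of Country 1's strategies beats all alternatives regardless of what the opponent does.
X1 strictly dominates: vs Y1: 8 > each of {3, 6, 2}; vs Y2: 7 > each of {1, 6, 2}; vs Y3: 8 > each of {2, 5, 3}; vs Y4: 9 > each of {3, 8, 2}.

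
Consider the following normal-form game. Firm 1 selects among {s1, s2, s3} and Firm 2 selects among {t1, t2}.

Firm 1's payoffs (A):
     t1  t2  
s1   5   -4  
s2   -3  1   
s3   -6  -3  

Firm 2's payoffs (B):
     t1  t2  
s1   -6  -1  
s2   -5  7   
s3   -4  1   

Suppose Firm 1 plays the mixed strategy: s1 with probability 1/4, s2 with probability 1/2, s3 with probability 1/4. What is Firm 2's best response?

t2

Firm 2's best reply maximizes expected payoff against the mix.
t1: (1/4)·(-6) + (1/2)·(-5) + (1/4)·(-4) = -5
t2: (1/4)·(-1) + (1/2)·7 + (1/4)·1 = 7/2
Highest expected payoff is 7/2, from t2.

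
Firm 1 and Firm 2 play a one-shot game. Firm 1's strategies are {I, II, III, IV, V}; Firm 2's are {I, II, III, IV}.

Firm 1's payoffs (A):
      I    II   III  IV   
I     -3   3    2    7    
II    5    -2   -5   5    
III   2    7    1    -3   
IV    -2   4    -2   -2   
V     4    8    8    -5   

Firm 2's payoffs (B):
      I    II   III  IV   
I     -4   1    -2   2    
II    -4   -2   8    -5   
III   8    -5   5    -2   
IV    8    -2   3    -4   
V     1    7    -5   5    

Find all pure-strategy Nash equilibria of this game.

(I, IV) and (V, II)

Find each player's best response to every opponent strategy; NE are the intersections.
Firm 1's best responses — vs I: II (payoff 5); vs II: V (payoff 8); vs III: V (payoff 8); vs IV: I (payoff 7).
Firm 2's best responses — vs I: IV (payoff 2); vs II: III (payoff 8); vs III: I (payoff 8); vs IV: I (payoff 8); vs V: II (payoff 7).
Mutual best responses occur at (I, IV) and (V, II); at each, neither player gains by switching.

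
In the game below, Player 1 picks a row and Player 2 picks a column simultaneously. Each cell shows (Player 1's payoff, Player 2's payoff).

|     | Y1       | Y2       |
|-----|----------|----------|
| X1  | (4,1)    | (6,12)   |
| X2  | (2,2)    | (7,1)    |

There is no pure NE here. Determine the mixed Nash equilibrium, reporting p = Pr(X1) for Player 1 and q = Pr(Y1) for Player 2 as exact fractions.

p = 1/12, q = 1/3

In a mixed NE each player is indifferent between their pure strategies, so the opponent's mix sets the indifference.
Player 2 indifferent between Y1 and Y2: p·1 + (1−p)·2 = p·12 + (1−p)·1 ⟹ 2 + (-1)p = 1 + 11p ⟹ p = 1/12.
Player 1 indifferent between X1 and X2: q·4 + (1−q)·6 = q·2 + (1−q)·7 ⟹ 6 + (-2)q = 7 + (-5)q ⟹ q = 1/3.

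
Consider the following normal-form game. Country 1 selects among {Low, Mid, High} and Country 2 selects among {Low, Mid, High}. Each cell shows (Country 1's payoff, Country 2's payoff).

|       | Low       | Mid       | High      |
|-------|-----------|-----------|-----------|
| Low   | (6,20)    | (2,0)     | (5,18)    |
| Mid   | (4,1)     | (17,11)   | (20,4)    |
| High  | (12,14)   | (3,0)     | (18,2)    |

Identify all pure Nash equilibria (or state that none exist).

(Mid, Mid) and (High, Low)

Find each player's best response to every opponent strategy; NE are the intersections.
Country 1's best responses — vs Low: High (payoff 12); vs Mid: Mid (payoff 17); vs High: Mid (payoff 20).
Country 2's best responses — vs Low: Low (payoff 20); vs Mid: Mid (payoff 11); vs High: Low (payoff 14).
Mutual best responses occur at (Mid, Mid) and (High, Low); at each, neither player gains by switching.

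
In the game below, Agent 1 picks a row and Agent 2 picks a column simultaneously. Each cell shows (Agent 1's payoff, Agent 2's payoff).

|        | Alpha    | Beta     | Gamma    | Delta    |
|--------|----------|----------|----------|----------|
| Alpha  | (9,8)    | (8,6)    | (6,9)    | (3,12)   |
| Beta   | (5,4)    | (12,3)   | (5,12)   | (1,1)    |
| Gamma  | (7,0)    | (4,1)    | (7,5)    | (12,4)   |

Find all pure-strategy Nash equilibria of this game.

A profile is a Nash equilibrium when each player is best-responding to the other.
Agent 1's best responses — vs Alpha: Alpha (payoff 9); vs Beta: Beta (payoff 12); vs Gamma: Gamma (payoff 7); vs Delta: Gamma (payoff 12).
Agent 2's best responses — vs Alpha: Delta (payoff 12); vs Beta: Gamma (payoff 12); vs Gamma: Gamma (payoff 5).
The only mutual best response is (Gamma, Gamma); neither player gains by switching there.

(Gamma, Gamma)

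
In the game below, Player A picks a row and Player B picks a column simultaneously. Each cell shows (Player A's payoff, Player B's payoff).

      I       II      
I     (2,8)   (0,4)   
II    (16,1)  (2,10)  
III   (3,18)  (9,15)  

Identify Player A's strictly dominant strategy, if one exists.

A strategy is strictly dominant if it gives Player A a strictly higher payoff than every other strategy, against every choice by the opponent.
I is not dominant: against I, II gives 16 > 2.
II is not dominant: against II, III gives 9 > 2.
III is not dominant: against I, II gives 16 > 3.
No single strategy is best against every opponent action.

None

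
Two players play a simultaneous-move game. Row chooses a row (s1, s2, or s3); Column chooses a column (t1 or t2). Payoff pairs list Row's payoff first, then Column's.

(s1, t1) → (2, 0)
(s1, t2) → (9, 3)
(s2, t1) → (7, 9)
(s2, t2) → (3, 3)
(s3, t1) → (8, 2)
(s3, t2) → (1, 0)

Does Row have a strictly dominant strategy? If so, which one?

None

Check whether one of Row's strategies beats all alternatives regardless of what the opponent does.
s1 is not dominant: against t1, s2 gives 7 > 2.
s2 is not dominant: against t1, s3 gives 8 > 7.
s3 is not dominant: against t2, s1 gives 9 > 1.
No single strategy is best against every opponent action.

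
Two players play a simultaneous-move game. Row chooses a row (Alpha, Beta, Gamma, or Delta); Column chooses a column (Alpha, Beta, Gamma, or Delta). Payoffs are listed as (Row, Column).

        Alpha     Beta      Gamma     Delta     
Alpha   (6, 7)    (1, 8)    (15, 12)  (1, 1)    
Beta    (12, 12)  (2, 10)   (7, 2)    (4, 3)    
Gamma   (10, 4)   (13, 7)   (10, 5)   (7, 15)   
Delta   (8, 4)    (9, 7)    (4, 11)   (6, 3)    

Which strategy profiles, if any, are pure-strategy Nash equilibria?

Find each player's best response to every opponent strategy; NE are the intersections.
Row's best responses — vs Alpha: Beta (payoff 12); vs Beta: Gamma (payoff 13); vs Gamma: Alpha (payoff 15); vs Delta: Gamma (payoff 7).
Column's best responses — vs Alpha: Gamma (payoff 12); vs Beta: Alpha (payoff 12); vs Gamma: Delta (payoff 15); vs Delta: Gamma (payoff 11).
Mutual best responses occur at (Alpha, Gamma), (Beta, Alpha), and (Gamma, Delta); at each, neither player gains by switching.

(Alpha, Gamma), (Beta, Alpha), and (Gamma, Delta)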